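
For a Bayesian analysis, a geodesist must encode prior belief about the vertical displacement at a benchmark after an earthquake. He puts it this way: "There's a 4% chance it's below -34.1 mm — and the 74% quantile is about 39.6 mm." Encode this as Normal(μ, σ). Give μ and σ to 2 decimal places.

For Normal(μ,σ), the p-quantile is μ + z_p·σ. Here z_{0.04} = -1.751, z_{0.74} = 0.6433.
So -34.1 = μ − 1.751σ and 39.6 = μ + 0.6433σ.
Subtracting: σ = (39.6 − -34.1)/(0.6433 − (-1.751)) = 30.78.
Then μ = -34.1 − (-1.751)·30.78 = 19.79.

μ = 19.79, σ = 30.78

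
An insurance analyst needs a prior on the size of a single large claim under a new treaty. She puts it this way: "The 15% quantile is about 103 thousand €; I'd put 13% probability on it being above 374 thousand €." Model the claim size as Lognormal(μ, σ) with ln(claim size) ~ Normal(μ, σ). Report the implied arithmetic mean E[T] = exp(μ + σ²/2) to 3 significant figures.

If T ~ Lognormal(μ,σ) then ln T ~ Normal(μ,σ), so the p-quantile of ln T is μ + z_p·σ.
ln(103) = 4.635 and ln(374) = 5.924; z_{0.15} = -1.036, z_{0.87} = 1.126.
σ = (5.924 − 4.635)/(1.126 − (-1.036)) = 0.596.
μ = 4.635 − (-1.036)·0.596 = 5.253.
E[T] = exp(μ + σ²/2) = exp(5.253 + 0.1777) = 228 thousand €.

E[T] ≈ 228 thousand €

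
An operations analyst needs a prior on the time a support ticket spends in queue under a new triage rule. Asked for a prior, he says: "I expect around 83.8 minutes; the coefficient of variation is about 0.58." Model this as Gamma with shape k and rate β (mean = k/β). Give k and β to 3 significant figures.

For Gamma(k, rate β): mean = k/β, variance = k/β², so CV = 1/√k.
CV = 0.58, hence k = 1/CV² = 2.97.
Then β = k/mean = 2.97/83.8 = 0.0355.

k ≈ 2.97, β ≈ 0.0355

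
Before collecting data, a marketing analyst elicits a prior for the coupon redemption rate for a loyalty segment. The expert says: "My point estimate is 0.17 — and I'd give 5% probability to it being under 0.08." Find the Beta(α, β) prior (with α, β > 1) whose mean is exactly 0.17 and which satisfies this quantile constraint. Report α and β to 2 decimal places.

α ≈ 6.15, β ≈ 30.04

With mean 0.17 fixed, write α = 0.17s, β = 0.83s where s = α+β.
Need P(θ < 0.08) = 0.05 under Beta(0.17s, 0.83s). Normal approximation: (q−m)/√(m(1−m)/s) ≈ z_{0.05} = -1.64, so s ≈ 0.17·0.83·(-1.64)²/(0.08−0.17)² = 47.1.
At s = 47.1: P(θ<0.08) ≈ 0.028. Adjusting to match 0.05 gives s ≈ 36.20.
So α = 0.17·36.20 ≈ 6.15, β = 0.83·36.20 ≈ 30.04.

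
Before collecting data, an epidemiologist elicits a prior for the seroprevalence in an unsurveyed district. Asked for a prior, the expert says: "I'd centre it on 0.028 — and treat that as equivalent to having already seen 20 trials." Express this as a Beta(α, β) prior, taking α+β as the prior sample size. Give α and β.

α = 0.56, β = 19.44

Under the effective-sample-size interpretation, Beta(α, β) has prior mean α/(α+β) and prior sample size α+β.
So α+β = 20 and α/(α+β) = 0.028, giving α = 0.028·20 = 0.56 and β = 20 − 0.56 = 19.44.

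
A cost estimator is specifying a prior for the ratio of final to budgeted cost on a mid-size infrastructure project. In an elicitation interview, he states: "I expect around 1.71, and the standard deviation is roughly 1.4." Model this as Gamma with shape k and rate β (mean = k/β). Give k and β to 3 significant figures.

k ≈ 1.49, β ≈ 0.872

For Gamma(k, rate β): mean = k/β, variance = k/β², so CV = 1/√k.
CV = SD/mean = 1.4/1.71 = 0.8187, hence k = 1/CV² = 1.49.
Then β = k/mean = 1.49/1.71 = 0.872.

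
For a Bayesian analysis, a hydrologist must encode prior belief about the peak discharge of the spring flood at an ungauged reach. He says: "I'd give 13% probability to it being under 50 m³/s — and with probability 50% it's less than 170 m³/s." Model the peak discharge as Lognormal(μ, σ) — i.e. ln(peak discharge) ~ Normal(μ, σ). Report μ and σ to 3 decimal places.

μ ≈ 5.136, σ ≈ 1.086

If T ~ Lognormal(μ,σ) then ln T ~ Normal(μ,σ), so the p-quantile of ln T is μ + z_p·σ.
ln(50) = 3.912 and ln(170) = 5.136; z_{0.13} = -1.126, z_{0.5} = 0.
σ = (5.136 − 3.912)/(0 − (-1.126)) = 1.086.
μ = 3.912 − (-1.126)·1.086 = 5.136.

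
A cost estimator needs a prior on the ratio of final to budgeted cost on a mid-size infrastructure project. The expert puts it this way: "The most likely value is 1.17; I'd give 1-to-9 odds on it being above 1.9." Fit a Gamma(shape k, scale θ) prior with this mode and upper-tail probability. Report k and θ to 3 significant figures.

k ≈ 9.01, θ ≈ 0.146

Gamma(k,θ) with k>1 has mode (k−1)θ, so θ = 1.17/(k−1).
Need P(X < 1.9) = 0.9 with θ tied to k this way. Start at k = 2, θ = 1.17: P(X<1.9) ≈ 0.483.
Too low — raise k to concentrate. Iterating converges to k ≈ 9.01.
Then θ = 1.17/(9.01−1) ≈ 0.146.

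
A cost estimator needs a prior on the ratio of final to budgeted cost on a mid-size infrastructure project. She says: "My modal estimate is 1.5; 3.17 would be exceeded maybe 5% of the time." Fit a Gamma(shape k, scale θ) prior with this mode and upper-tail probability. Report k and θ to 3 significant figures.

Gamma(k,θ) with k>1 has mode (k−1)θ, so θ = 1.5/(k−1).
Need P(X < 3.17) = 0.95 with θ tied to k this way. Start at k = 2, θ = 1.5: P(X<3.17) ≈ 0.624.
Too low — raise k to concentrate. Iterating converges to k ≈ 5.93.
Then θ = 1.5/(5.93−1) ≈ 0.304.

k ≈ 5.93, θ ≈ 0.304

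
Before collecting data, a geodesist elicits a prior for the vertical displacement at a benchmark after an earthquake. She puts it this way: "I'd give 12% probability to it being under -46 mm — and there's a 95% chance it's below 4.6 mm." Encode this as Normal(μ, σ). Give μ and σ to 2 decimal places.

For Normal(μ,σ), the p-quantile is μ + z_p·σ. Here z_{0.12} = -1.175, z_{0.95} = 1.645.
So -46 = μ − 1.175σ and 4.6 = μ + 1.645σ.
Subtracting: σ = (4.6 − -46)/(1.645 − (-1.175)) = 17.94.
Then μ = -46 − (-1.175)·17.94 = -24.92.

μ = -24.92, σ = 17.94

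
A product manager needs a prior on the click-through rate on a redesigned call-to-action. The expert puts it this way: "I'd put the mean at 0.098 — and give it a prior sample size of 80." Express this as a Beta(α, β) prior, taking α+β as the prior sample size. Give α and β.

Under the effective-sample-size interpretation, Beta(α, β) has prior mean α/(α+β) and prior sample size α+β.
So α+β = 80 and α/(α+β) = 0.098, giving α = 0.098·80 = 7.84 and β = 80 − 7.84 = 72.16.

α = 7.84, β = 72.16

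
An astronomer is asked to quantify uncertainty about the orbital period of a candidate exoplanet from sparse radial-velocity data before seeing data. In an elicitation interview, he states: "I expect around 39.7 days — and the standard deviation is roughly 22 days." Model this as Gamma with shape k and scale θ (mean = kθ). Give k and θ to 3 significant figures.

For Gamma(k, scale θ): mean = kθ, variance = kθ², so CV = 1/√k.
CV = SD/mean = 22/39.7 = 0.5542, hence k = 1/CV² = 3.26.
Then θ = mean/k = 39.7/3.26 = 12.2.

k ≈ 3.26, θ ≈ 12.2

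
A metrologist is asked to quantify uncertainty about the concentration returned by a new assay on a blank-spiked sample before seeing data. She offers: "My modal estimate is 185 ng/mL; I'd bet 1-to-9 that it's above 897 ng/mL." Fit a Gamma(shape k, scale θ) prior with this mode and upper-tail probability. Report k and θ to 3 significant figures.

k ≈ 1.71, θ ≈ 260

Gamma(k,θ) with k>1 has mode (k−1)θ, so θ = 185/(k−1).
Need P(X < 897) = 0.9 with θ tied to k this way. Start at k = 2, θ = 185: P(X<897) ≈ 0.954.
Too high — lower k to spread out. Iterating converges to k ≈ 1.71.
Then θ = 185/(1.71−1) ≈ 260.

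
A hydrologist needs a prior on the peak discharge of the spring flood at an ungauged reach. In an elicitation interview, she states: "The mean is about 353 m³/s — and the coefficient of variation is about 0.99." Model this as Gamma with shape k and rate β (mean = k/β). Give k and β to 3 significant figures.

For Gamma(k, rate β): mean = k/β, variance = k/β², so CV = 1/√k.
CV = 0.99, hence k = 1/CV² = 1.02.
Then β = k/mean = 1.02/353 = 0.00289.

k ≈ 1.02, β ≈ 0.00289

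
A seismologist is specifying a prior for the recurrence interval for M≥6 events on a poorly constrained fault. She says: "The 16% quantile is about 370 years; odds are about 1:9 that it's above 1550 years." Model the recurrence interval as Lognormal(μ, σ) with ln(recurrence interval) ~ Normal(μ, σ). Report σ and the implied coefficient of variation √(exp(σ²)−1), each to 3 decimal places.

If T ~ Lognormal(μ,σ) then ln T ~ Normal(μ,σ), so the p-quantile of ln T is μ + z_p·σ.
ln(370) = 5.914 and ln(1550) = 7.346; z_{0.16} = -0.9945, z_{0.9} = 1.282.
σ = (7.346 − 5.914)/(1.282 − (-0.9945)) = 0.629.
μ = 5.914 − (-0.9945)·0.629 = 6.539.
CV = √(exp(σ²)−1) = √(exp(0.3961)−1) = 0.697.

σ ≈ 0.629, CV ≈ 0.697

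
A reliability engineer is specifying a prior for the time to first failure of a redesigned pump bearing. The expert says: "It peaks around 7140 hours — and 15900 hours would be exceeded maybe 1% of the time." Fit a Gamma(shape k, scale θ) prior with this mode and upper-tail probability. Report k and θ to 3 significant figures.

Gamma(k,θ) with k>1 has mode (k−1)θ, so θ = 7140/(k−1).
Need P(X < 15900) = 0.99 with θ tied to k this way. Start at k = 2, θ = 7140: P(X<15900) ≈ 0.652.
Too low — raise k to concentrate. Iterating converges to k ≈ 8.5.
Then θ = 7140/(8.5−1) ≈ 952.

k ≈ 8.5, θ ≈ 952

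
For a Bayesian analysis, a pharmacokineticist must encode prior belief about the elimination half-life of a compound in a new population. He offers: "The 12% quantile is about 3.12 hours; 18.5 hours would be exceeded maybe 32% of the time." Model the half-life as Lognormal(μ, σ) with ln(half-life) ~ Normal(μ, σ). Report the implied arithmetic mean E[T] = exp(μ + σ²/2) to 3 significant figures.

If T ~ Lognormal(μ,σ) then ln T ~ Normal(μ,σ), so the p-quantile of ln T is μ + z_p·σ.
ln(3.12) = 1.138 and ln(18.5) = 2.918; z_{0.12} = -1.175, z_{0.68} = 0.4677.
σ = (2.918 − 1.138)/(0.4677 − (-1.175)) = 1.084.
μ = 1.138 − (-1.175)·1.084 = 2.411.
E[T] = exp(μ + σ²/2) = exp(2.411 + 0.5870) = 20 hours.

E[T] ≈ 20 hours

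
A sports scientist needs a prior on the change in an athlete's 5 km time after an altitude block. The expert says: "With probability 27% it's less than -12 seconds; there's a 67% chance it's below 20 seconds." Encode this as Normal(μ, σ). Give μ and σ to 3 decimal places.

μ = 6.628, σ = 30.397

The p-quantile of Normal(μ,σ) is μ + z_p·σ, with z_{0.27} = -0.6128 and z_{0.67} = 0.4399.
Eliminate σ: μ = (z₂·x₁ − z₁·x₂)/(z₂ − z₁) = (0.4399·-12 − (-0.6128)·20)/1.053 = 6.628.
Then σ = (x₂ − x₁)/(z₂ − z₁) = (20 − -12)/1.053 = 30.397.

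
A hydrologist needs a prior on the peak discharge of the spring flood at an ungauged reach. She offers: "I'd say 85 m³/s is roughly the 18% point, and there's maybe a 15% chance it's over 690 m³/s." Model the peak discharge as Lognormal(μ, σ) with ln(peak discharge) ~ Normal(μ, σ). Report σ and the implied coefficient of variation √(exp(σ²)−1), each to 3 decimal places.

σ ≈ 1.073, CV ≈ 1.470

If T ~ Lognormal(μ,σ) then ln T ~ Normal(μ,σ), so the p-quantile of ln T is μ + z_p·σ.
ln(85) = 4.443 and ln(690) = 6.537; z_{0.18} = -0.9154, z_{0.85} = 1.036.
σ = (6.537 − 4.443)/(1.036 − (-0.9154)) = 1.073.
μ = 4.443 − (-0.9154)·1.073 = 5.425.
CV = √(exp(σ²)−1) = √(exp(1.1511)−1) = 1.470.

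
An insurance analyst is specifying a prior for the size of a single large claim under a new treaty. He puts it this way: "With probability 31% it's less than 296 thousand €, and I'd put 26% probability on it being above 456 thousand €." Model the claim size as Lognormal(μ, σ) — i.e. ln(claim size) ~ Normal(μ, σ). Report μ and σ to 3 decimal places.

μ ≈ 5.878, σ ≈ 0.379

If T ~ Lognormal(μ,σ) then ln T ~ Normal(μ,σ), so the p-quantile of ln T is μ + z_p·σ.
ln(296) = 5.69 and ln(456) = 6.122; z_{0.31} = -0.4959, z_{0.74} = 0.6433.
σ = (6.122 − 5.69)/(0.6433 − (-0.4959)) = 0.379.
μ = 5.69 − (-0.4959)·0.379 = 5.878.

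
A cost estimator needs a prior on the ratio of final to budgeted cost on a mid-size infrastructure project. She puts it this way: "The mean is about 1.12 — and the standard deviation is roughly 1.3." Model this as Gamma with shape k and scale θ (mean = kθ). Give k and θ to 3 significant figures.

k ≈ 0.742, θ ≈ 1.51

For Gamma(k, scale θ): mean = kθ, variance = kθ², so CV = 1/√k.
CV = SD/mean = 1.3/1.12 = 1.161, hence k = 1/CV² = 0.742.
Then θ = mean/k = 1.12/0.742 = 1.51.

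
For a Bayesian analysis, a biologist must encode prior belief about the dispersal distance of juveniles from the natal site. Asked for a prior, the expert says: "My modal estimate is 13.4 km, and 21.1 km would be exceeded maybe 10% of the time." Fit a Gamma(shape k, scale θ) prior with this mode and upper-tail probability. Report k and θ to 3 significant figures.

Gamma(k,θ) with k>1 has mode (k−1)θ, so θ = 13.4/(k−1).
Need P(X < 21.1) = 0.9 with θ tied to k this way. Start at k = 2, θ = 13.4: P(X<21.1) ≈ 0.467.
Too low — raise k to concentrate. Iterating converges to k ≈ 10.1.
Then θ = 13.4/(10.1−1) ≈ 1.47.

k ≈ 10.1, θ ≈ 1.47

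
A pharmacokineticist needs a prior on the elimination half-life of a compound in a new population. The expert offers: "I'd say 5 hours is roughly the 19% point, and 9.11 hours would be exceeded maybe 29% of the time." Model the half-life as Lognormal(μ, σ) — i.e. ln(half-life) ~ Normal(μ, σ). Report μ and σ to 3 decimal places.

If T ~ Lognormal(μ,σ) then ln T ~ Normal(μ,σ), so the p-quantile of ln T is μ + z_p·σ.
ln(5) = 1.609 and ln(9.11) = 2.209; z_{0.19} = -0.8779, z_{0.71} = 0.5534.
σ = (2.209 − 1.609)/(0.5534 − (-0.8779)) = 0.419.
μ = 1.609 − (-0.8779)·0.419 = 1.977.

μ ≈ 1.977, σ ≈ 0.419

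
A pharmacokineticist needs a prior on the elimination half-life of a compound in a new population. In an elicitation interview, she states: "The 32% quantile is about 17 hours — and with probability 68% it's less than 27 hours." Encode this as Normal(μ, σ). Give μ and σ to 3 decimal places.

μ = 22.000, σ = 10.691

The p-quantile of Normal(μ,σ) is μ + z_p·σ, with z_{0.32} = -0.4677 and z_{0.68} = 0.4677.
Eliminate σ: μ = (z₂·x₁ − z₁·x₂)/(z₂ − z₁) = (0.4677·17 − (-0.4677)·27)/0.9354 = 22.000.
Then σ = (x₂ − x₁)/(z₂ − z₁) = (27 − 17)/0.9354 = 10.691.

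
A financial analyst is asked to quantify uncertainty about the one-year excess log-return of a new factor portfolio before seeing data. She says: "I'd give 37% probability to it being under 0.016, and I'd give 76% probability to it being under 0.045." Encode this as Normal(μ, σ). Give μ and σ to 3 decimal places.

For Normal(μ,σ), the p-quantile is μ + z_p·σ. Here z_{0.37} = -0.3319, z_{0.76} = 0.7063.
So 0.016 = μ − 0.3319σ and 0.045 = μ + 0.7063σ.
Subtracting: σ = (0.045 − 0.016)/(0.7063 − (-0.3319)) = 0.028.
Then μ = 0.016 − (-0.3319)·0.028 = 0.025.

μ = 0.025, σ = 0.028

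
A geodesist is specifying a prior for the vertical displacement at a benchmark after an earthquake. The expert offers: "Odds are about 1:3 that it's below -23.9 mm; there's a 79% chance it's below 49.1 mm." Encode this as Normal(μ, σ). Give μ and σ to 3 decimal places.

μ = 9.348, σ = 49.294

For Normal(μ,σ), the p-quantile is μ + z_p·σ. Here z_{0.25} = -0.6745, z_{0.79} = 0.8064.
So -23.9 = μ − 0.6745σ and 49.1 = μ + 0.8064σ.
Subtracting: σ = (49.1 − -23.9)/(0.8064 − (-0.6745)) = 49.294.
Then μ = -23.9 − (-0.6745)·49.294 = 9.348.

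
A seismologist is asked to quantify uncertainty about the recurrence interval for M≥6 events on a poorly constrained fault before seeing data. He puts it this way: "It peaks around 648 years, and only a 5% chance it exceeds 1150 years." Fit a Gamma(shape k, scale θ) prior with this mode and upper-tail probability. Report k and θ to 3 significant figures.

k ≈ 9.47, θ ≈ 76.5

Gamma(k,θ) with k>1 has mode (k−1)θ, so θ = 648/(k−1).
Need P(X < 1150) = 0.95 with θ tied to k this way. Start at k = 2, θ = 648: P(X<1150) ≈ 0.530.
Too low — raise k to concentrate. Iterating converges to k ≈ 9.47.
Then θ = 648/(9.47−1) ≈ 76.5.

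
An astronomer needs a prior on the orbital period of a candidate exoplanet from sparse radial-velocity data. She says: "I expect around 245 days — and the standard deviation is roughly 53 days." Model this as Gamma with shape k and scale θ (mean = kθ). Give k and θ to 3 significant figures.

For Gamma(k, scale θ): mean = kθ, variance = kθ², so CV = 1/√k.
CV = SD/mean = 53/245 = 0.2163, hence k = 1/CV² = 21.4.
Then θ = mean/k = 245/21.4 = 11.5.

k ≈ 21.4, θ ≈ 11.5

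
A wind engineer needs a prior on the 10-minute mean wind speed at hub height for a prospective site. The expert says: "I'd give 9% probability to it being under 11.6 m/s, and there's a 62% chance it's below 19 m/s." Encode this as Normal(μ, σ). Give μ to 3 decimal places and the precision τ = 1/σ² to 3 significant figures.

μ = 17.627, τ = 0.0495

The p-quantile of Normal(μ,σ) is μ + z_p·σ, with z_{0.09} = -1.341 and z_{0.62} = 0.3055.
Eliminate σ: μ = (z₂·x₁ − z₁·x₂)/(z₂ − z₁) = (0.3055·11.6 − (-1.341)·19)/1.646 = 17.627.
Then σ = (x₂ − x₁)/(z₂ − z₁) = (19 − 11.6)/1.646 = 4.495.
Precision τ = 1/σ² = 1/4.495² = 0.0495.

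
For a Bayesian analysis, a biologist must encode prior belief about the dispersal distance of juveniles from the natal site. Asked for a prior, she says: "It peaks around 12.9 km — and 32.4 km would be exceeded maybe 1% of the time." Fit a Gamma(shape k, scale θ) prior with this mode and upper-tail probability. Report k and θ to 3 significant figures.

k ≈ 6.53, θ ≈ 2.33

Gamma(k,θ) with k>1 has mode (k−1)θ, so θ = 12.9/(k−1).
Need P(X < 32.4) = 0.99 with θ tied to k this way. Start at k = 2, θ = 12.9: P(X<32.4) ≈ 0.715.
Too low — raise k to concentrate. Iterating converges to k ≈ 6.53.
Then θ = 12.9/(6.53−1) ≈ 2.33.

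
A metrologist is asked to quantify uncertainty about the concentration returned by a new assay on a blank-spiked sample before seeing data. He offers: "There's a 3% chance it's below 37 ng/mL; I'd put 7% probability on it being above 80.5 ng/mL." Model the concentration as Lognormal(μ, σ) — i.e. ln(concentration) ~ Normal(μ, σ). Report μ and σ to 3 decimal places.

If T ~ Lognormal(μ,σ) then ln T ~ Normal(μ,σ), so the p-quantile of ln T is μ + z_p·σ.
ln(37) = 3.611 and ln(80.5) = 4.388; z_{0.03} = -1.881, z_{0.93} = 1.476.
σ = (4.388 − 3.611)/(1.476 − (-1.881)) = 0.232.
μ = 3.611 − (-1.881)·0.232 = 4.046.

μ ≈ 4.046, σ ≈ 0.232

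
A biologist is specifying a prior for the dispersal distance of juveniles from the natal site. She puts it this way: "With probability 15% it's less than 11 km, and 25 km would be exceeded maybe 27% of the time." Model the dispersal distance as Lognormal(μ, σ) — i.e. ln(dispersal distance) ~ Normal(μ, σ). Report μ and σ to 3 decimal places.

μ ≈ 2.914, σ ≈ 0.498

If T ~ Lognormal(μ,σ) then ln T ~ Normal(μ,σ), so the p-quantile of ln T is μ + z_p·σ.
ln(11) = 2.398 and ln(25) = 3.219; z_{0.15} = -1.036, z_{0.73} = 0.6128.
σ = (3.219 − 2.398)/(0.6128 − (-1.036)) = 0.498.
μ = 2.398 − (-1.036)·0.498 = 2.914.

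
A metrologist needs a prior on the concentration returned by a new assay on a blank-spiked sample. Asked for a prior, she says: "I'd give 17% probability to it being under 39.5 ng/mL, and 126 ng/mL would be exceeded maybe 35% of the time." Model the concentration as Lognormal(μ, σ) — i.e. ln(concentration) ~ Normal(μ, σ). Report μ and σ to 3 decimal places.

μ ≈ 4.503, σ ≈ 0.866

If T ~ Lognormal(μ,σ) then ln T ~ Normal(μ,σ), so the p-quantile of ln T is μ + z_p·σ.
ln(39.5) = 3.676 and ln(126) = 4.836; z_{0.17} = -0.9542, z_{0.65} = 0.3853.
σ = (4.836 − 3.676)/(0.3853 − (-0.9542)) = 0.866.
μ = 3.676 − (-0.9542)·0.866 = 4.503.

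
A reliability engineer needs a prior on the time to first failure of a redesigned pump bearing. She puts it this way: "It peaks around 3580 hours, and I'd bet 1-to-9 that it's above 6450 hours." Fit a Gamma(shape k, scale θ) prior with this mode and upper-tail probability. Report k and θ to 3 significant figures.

k ≈ 6.49, θ ≈ 652

Gamma(k,θ) with k>1 has mode (k−1)θ, so θ = 3580/(k−1).
Need P(X < 6450) = 0.9 with θ tied to k this way. Start at k = 2, θ = 3580: P(X<6450) ≈ 0.538.
Too low — raise k to concentrate. Iterating converges to k ≈ 6.49.
Then θ = 3580/(6.49−1) ≈ 652.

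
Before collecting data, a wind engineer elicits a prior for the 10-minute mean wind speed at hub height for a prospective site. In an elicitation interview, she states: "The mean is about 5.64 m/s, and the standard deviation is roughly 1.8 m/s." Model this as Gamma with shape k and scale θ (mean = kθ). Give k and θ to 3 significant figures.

k ≈ 9.82, θ ≈ 0.574

For Gamma(k, scale θ): mean = kθ, variance = kθ², so CV = 1/√k.
CV = SD/mean = 1.8/5.64 = 0.3191, hence k = 1/CV² = 9.82.
Then θ = mean/k = 5.64/9.82 = 0.574.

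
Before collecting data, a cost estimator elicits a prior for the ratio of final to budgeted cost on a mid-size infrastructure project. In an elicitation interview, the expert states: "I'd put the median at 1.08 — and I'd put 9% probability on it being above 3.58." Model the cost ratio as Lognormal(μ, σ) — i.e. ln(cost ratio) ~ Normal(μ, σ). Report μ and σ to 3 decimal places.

If T ~ Lognormal(μ,σ) then ln T ~ Normal(μ,σ), so the p-quantile of ln T is μ + z_p·σ.
ln(1.08) = 0.07696 and ln(3.58) = 1.275; z_{0.5} = 0, z_{0.91} = 1.341.
σ = (1.275 − 0.07696)/(1.341 − (0)) = 0.894.
μ = 0.07696 − (0)·0.894 = 0.077.

μ ≈ 0.077, σ ≈ 0.894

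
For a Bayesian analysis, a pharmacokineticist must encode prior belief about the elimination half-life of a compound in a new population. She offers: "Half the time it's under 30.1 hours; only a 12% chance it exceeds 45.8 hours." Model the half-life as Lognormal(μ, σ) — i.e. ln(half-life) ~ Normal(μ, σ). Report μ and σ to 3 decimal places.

μ ≈ 3.405, σ ≈ 0.357

If T ~ Lognormal(μ,σ) then ln T ~ Normal(μ,σ), so the p-quantile of ln T is μ + z_p·σ.
ln(30.1) = 3.405 and ln(45.8) = 3.824; z_{0.5} = 0, z_{0.88} = 1.175.
σ = (3.824 − 3.405)/(1.175 − (0)) = 0.357.
μ = 3.405 − (0)·0.357 = 3.405.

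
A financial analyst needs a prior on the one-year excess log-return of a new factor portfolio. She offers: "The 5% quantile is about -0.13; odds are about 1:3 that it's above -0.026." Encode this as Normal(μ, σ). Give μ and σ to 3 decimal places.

The p-quantile of Normal(μ,σ) is μ + z_p·σ, with z_{0.05} = -1.645 and z_{0.75} = 0.6745.
Eliminate σ: μ = (z₂·x₁ − z₁·x₂)/(z₂ − z₁) = (0.6745·-0.13 − (-1.645)·-0.026)/2.319 = -0.056.
Then σ = (x₂ − x₁)/(z₂ − z₁) = (-0.026 − -0.13)/2.319 = 0.045.

μ = -0.056, σ = 0.045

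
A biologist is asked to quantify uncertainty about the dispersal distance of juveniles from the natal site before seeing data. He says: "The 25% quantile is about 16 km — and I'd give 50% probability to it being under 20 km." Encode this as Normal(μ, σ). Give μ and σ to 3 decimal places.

μ = 20.000, σ = 5.930

The p-quantile of Normal(μ,σ) is μ + z_p·σ, with z_{0.25} = -0.6745 and z_{0.5} = 0.
Eliminate σ: μ = (z₂·x₁ − z₁·x₂)/(z₂ − z₁) = (0·16 − (-0.6745)·20)/0.6745 = 20.000.
Then σ = (x₂ − x₁)/(z₂ − z₁) = (20 − 16)/0.6745 = 5.930.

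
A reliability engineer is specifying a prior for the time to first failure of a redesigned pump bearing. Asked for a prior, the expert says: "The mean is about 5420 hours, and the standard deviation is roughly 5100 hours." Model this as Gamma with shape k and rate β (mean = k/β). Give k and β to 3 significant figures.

For Gamma(k, rate β): mean = k/β, variance = k/β², so CV = 1/√k.
CV = SD/mean = 5100/5420 = 0.941, hence k = 1/CV² = 1.13.
Then β = k/mean = 1.13/5420 = 0.000208.

k ≈ 1.13, β ≈ 0.000208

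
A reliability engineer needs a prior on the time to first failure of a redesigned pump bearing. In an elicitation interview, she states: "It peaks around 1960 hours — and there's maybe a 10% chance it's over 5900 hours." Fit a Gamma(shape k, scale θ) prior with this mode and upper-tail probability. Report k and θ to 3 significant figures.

Gamma(k,θ) with k>1 has mode (k−1)θ, so θ = 1960/(k−1).
Need P(X < 5900) = 0.9 with θ tied to k this way. Start at k = 2, θ = 1960: P(X<5900) ≈ 0.802.
Too low — raise k to concentrate. Iterating converges to k ≈ 2.56.
Then θ = 1960/(2.56−1) ≈ 1250.

k ≈ 2.56, θ ≈ 1250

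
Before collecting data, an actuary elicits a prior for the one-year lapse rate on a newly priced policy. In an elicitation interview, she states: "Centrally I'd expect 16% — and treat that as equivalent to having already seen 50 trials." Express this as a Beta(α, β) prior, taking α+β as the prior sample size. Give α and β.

Under the effective-sample-size interpretation, Beta(α, β) has prior mean α/(α+β) and prior sample size α+β.
So α+β = 50 and α/(α+β) = 0.16, giving α = 0.16·50 = 8 and β = 50 − 8 = 42.

α = 8, β = 42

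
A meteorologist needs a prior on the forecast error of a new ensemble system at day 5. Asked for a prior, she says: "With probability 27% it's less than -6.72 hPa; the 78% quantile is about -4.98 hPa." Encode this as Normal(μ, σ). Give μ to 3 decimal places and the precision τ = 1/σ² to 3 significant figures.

For Normal(μ,σ), the p-quantile is μ + z_p·σ. Here z_{0.27} = -0.6128, z_{0.78} = 0.7722.
So -6.72 = μ − 0.6128σ and -4.98 = μ + 0.7722σ.
Subtracting: σ = (-4.98 − -6.72)/(0.7722 − (-0.6128)) = 1.256.
Then μ = -6.72 − (-0.6128)·1.256 = -5.950.
Precision τ = 1/σ² = 1/1.256² = 0.634.

μ = -5.950, τ = 0.634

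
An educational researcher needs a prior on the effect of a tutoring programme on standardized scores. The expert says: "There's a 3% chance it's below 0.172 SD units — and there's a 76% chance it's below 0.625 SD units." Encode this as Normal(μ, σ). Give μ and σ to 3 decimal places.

μ = 0.501, σ = 0.175

For Normal(μ,σ), the p-quantile is μ + z_p·σ. Here z_{0.03} = -1.881, z_{0.76} = 0.7063.
So 0.172 = μ − 1.881σ and 0.625 = μ + 0.7063σ.
Subtracting: σ = (0.625 − 0.172)/(0.7063 − (-1.881)) = 0.175.
Then μ = 0.172 − (-1.881)·0.175 = 0.501.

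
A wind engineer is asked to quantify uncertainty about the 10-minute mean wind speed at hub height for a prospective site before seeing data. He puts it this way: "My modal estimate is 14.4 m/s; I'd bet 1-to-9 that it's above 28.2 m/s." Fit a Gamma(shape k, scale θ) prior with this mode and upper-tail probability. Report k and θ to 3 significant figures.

Gamma(k,θ) with k>1 has mode (k−1)θ, so θ = 14.4/(k−1).
Need P(X < 28.2) = 0.9 with θ tied to k this way. Start at k = 2, θ = 14.4: P(X<28.2) ≈ 0.583.
Too low — raise k to concentrate. Iterating converges to k ≈ 5.24.
Then θ = 14.4/(5.24−1) ≈ 3.4.

k ≈ 5.24, θ ≈ 3.4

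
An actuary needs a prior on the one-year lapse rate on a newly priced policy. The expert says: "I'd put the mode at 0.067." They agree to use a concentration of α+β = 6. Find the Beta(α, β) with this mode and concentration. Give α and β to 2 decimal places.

For α,β > 1 the Beta mode is (α−1)/(α+β−2). With α+β = 6, the mode is (α−1)/4.
Set (α−1)/4 = 0.067 → α = 1 + 0.067·4 = 1.27.
β = 6 − α = 4.73.

α = 1.27, β = 4.73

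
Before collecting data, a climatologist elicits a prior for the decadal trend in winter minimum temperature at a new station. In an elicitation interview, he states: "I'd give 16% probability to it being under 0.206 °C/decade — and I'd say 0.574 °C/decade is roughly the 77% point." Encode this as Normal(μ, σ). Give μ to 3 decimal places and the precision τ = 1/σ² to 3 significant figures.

μ = 0.417, τ = 22.2

For Normal(μ,σ), the p-quantile is μ + z_p·σ. Here z_{0.16} = -0.9945, z_{0.77} = 0.7388.
So 0.206 = μ − 0.9945σ and 0.574 = μ + 0.7388σ.
Subtracting: σ = (0.574 − 0.206)/(0.7388 − (-0.9945)) = 0.212.
Then μ = 0.206 − (-0.9945)·0.212 = 0.417.
Precision τ = 1/σ² = 1/0.2123² = 22.2.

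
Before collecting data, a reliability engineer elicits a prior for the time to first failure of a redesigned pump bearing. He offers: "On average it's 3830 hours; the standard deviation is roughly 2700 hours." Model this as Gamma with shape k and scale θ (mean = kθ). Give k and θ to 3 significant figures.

k ≈ 2.01, θ ≈ 1900

For Gamma(k, scale θ): mean = kθ, variance = kθ², so CV = 1/√k.
CV = SD/mean = 2700/3830 = 0.705, hence k = 1/CV² = 2.01.
Then θ = mean/k = 3830/2.01 = 1900.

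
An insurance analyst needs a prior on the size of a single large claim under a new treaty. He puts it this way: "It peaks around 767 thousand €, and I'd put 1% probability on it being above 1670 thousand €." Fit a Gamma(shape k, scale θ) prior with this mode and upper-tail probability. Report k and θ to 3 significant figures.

Gamma(k,θ) with k>1 has mode (k−1)θ, so θ = 767/(k−1).
Need P(X < 1670) = 0.99 with θ tied to k this way. Start at k = 2, θ = 767: P(X<1670) ≈ 0.640.
Too low — raise k to concentrate. Iterating converges to k ≈ 8.98.
Then θ = 767/(8.98−1) ≈ 96.1.

k ≈ 8.98, θ ≈ 96.1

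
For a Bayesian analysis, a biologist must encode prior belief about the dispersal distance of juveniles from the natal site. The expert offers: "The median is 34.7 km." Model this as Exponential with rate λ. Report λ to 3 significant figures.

λ ≈ 0.02

Exponential median = ln 2 / λ, so λ = ln 2 / 34.7 = 0.02.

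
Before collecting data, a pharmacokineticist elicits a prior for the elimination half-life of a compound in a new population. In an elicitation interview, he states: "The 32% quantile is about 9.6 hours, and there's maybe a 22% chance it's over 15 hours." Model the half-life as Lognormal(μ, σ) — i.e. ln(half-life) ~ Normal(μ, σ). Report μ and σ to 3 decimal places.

μ ≈ 2.430, σ ≈ 0.360

If T ~ Lognormal(μ,σ) then ln T ~ Normal(μ,σ), so the p-quantile of ln T is μ + z_p·σ.
ln(9.6) = 2.262 and ln(15) = 2.708; z_{0.32} = -0.4677, z_{0.78} = 0.7722.
σ = (2.708 − 2.262)/(0.7722 − (-0.4677)) = 0.360.
μ = 2.262 − (-0.4677)·0.360 = 2.430.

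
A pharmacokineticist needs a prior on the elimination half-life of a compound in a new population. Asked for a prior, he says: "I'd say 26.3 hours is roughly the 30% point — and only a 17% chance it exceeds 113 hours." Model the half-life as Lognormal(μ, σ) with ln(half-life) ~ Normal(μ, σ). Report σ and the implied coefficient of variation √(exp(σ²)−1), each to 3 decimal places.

σ ≈ 0.986, CV ≈ 1.282

If T ~ Lognormal(μ,σ) then ln T ~ Normal(μ,σ), so the p-quantile of ln T is μ + z_p·σ.
ln(26.3) = 3.27 and ln(113) = 4.727; z_{0.3} = -0.5244, z_{0.83} = 0.9542.
σ = (4.727 − 3.27)/(0.9542 − (-0.5244)) = 0.986.
μ = 3.27 − (-0.5244)·0.986 = 3.787.
CV = √(exp(σ²)−1) = √(exp(0.9721)−1) = 1.282.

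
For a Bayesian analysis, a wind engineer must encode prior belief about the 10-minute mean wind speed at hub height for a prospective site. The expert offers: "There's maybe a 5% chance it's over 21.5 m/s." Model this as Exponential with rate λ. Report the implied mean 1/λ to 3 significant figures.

mean ≈ 7.18 m/s

P(T > 21.5) = e^(−λ·21.5) = 0.05, so λ = −ln(0.05)/21.5 = 0.139.
Mean = 1/λ = 7.18 m/s.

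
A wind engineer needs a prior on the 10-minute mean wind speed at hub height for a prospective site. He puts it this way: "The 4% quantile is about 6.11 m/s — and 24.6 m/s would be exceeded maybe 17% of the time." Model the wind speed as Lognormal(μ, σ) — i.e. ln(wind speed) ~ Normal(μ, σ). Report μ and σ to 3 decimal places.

μ ≈ 2.711, σ ≈ 0.515

If T ~ Lognormal(μ,σ) then ln T ~ Normal(μ,σ), so the p-quantile of ln T is μ + z_p·σ.
ln(6.11) = 1.81 and ln(24.6) = 3.203; z_{0.04} = -1.751, z_{0.83} = 0.9542.
σ = (3.203 − 1.81)/(0.9542 − (-1.751)) = 0.515.
μ = 1.81 − (-1.751)·0.515 = 2.711.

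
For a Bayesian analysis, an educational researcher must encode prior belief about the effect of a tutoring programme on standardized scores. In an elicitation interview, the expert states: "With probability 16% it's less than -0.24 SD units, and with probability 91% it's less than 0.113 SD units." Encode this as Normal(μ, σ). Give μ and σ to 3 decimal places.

The p-quantile of Normal(μ,σ) is μ + z_p·σ, with z_{0.16} = -0.9945 and z_{0.91} = 1.341.
Eliminate σ: μ = (z₂·x₁ − z₁·x₂)/(z₂ − z₁) = (1.341·-0.24 − (-0.9945)·0.113)/2.335 = -0.090.
Then σ = (x₂ − x₁)/(z₂ − z₁) = (0.113 − -0.24)/2.335 = 0.151.

μ = -0.090, σ = 0.151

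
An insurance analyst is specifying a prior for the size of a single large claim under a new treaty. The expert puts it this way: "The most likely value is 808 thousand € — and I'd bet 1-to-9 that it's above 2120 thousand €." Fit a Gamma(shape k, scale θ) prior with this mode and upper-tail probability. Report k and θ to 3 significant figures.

k ≈ 3.06, θ ≈ 392

Gamma(k,θ) with k>1 has mode (k−1)θ, so θ = 808/(k−1).
Need P(X < 2120) = 0.9 with θ tied to k this way. Start at k = 2, θ = 808: P(X<2120) ≈ 0.737.
Too low — raise k to concentrate. Iterating converges to k ≈ 3.06.
Then θ = 808/(3.06−1) ≈ 392.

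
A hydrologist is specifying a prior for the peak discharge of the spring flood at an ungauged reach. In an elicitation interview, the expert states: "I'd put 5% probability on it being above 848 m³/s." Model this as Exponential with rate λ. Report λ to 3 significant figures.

P(T > 848.0) = e^(−λ·848.0) = 0.05, so λ = −ln(0.05)/848.0 = 0.00353.

λ ≈ 0.00353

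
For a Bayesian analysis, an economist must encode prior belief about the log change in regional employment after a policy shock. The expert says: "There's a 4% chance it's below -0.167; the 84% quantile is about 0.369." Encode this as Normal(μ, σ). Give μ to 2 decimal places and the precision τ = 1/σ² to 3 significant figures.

For Normal(μ,σ), the p-quantile is μ + z_p·σ. Here z_{0.04} = -1.751, z_{0.84} = 0.9945.
So -0.167 = μ − 1.751σ and 0.369 = μ + 0.9945σ.
Subtracting: σ = (0.369 − -0.167)/(0.9945 − (-1.751)) = 0.20.
Then μ = -0.167 − (-1.751)·0.20 = 0.17.
Precision τ = 1/σ² = 1/0.1953² = 26.2.

μ = 0.17, τ = 26.2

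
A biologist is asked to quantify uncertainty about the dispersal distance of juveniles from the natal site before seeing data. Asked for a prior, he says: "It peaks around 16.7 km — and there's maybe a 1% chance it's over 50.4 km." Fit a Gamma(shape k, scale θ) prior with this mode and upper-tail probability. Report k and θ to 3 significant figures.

k ≈ 4.68, θ ≈ 4.53

Gamma(k,θ) with k>1 has mode (k−1)θ, so θ = 16.7/(k−1).
Need P(X < 50.4) = 0.99 with θ tied to k this way. Start at k = 2, θ = 16.7: P(X<50.4) ≈ 0.804.
Too low — raise k to concentrate. Iterating converges to k ≈ 4.68.
Then θ = 16.7/(4.68−1) ≈ 4.53.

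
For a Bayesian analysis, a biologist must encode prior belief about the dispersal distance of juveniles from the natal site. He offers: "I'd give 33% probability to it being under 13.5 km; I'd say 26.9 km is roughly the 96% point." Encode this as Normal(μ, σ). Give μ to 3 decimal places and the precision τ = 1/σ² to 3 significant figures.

μ = 16.191, τ = 0.0267

For Normal(μ,σ), the p-quantile is μ + z_p·σ. Here z_{0.33} = -0.4399, z_{0.96} = 1.751.
So 13.5 = μ − 0.4399σ and 26.9 = μ + 1.751σ.
Subtracting: σ = (26.9 − 13.5)/(1.751 − (-0.4399)) = 6.117.
Then μ = 13.5 − (-0.4399)·6.117 = 16.191.
Precision τ = 1/σ² = 1/6.117² = 0.0267.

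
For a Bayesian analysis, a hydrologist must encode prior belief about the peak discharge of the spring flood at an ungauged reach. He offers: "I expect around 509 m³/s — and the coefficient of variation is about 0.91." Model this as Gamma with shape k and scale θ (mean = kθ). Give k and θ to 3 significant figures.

For Gamma(k, scale θ): mean = kθ, variance = kθ², so CV = 1/√k.
CV = 0.91, hence k = 1/CV² = 1.21.
Then θ = mean/k = 509/1.21 = 422.

k ≈ 1.21, θ ≈ 422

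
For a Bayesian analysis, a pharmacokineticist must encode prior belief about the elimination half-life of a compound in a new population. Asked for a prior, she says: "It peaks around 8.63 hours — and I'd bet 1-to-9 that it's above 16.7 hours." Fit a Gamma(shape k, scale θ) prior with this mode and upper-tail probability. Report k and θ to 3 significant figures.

k ≈ 5.39, θ ≈ 1.96

Gamma(k,θ) with k>1 has mode (k−1)θ, so θ = 8.63/(k−1).
Need P(X < 16.7) = 0.9 with θ tied to k this way. Start at k = 2, θ = 8.63: P(X<16.7) ≈ 0.576.
Too low — raise k to concentrate. Iterating converges to k ≈ 5.39.
Then θ = 8.63/(5.39−1) ≈ 1.96.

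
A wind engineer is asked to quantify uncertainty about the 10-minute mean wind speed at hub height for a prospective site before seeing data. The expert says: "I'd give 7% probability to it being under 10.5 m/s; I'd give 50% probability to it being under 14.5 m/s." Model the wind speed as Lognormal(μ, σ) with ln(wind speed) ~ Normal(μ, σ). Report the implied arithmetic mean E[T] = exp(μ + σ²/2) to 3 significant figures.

If T ~ Lognormal(μ,σ) then ln T ~ Normal(μ,σ), so the p-quantile of ln T is μ + z_p·σ.
ln(10.5) = 2.351 and ln(14.5) = 2.674; z_{0.07} = -1.476, z_{0.5} = 0.
σ = (2.674 − 2.351)/(0 − (-1.476)) = 0.219.
μ = 2.351 − (-1.476)·0.219 = 2.674.
E[T] = exp(μ + σ²/2) = exp(2.674 + 0.0239) = 14.9 m/s.

E[T] ≈ 14.9 m/s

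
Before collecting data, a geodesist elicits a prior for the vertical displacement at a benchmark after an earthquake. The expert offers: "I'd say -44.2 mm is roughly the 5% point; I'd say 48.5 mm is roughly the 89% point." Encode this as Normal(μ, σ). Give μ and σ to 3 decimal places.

μ = 8.903, σ = 32.284

For Normal(μ,σ), the p-quantile is μ + z_p·σ. Here z_{0.05} = -1.645, z_{0.89} = 1.227.
So -44.2 = μ − 1.645σ and 48.5 = μ + 1.227σ.
Subtracting: σ = (48.5 − -44.2)/(1.227 − (-1.645)) = 32.284.
Then μ = -44.2 − (-1.645)·32.284 = 8.903.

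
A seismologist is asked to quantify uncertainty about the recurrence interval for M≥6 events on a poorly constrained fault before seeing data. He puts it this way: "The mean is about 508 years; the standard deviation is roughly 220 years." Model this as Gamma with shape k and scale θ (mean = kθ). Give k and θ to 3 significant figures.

k ≈ 5.33, θ ≈ 95.3

For Gamma(k, scale θ): mean = kθ, variance = kθ², so CV = 1/√k.
CV = SD/mean = 220/508 = 0.4331, hence k = 1/CV² = 5.33.
Then θ = mean/k = 508/5.33 = 95.3.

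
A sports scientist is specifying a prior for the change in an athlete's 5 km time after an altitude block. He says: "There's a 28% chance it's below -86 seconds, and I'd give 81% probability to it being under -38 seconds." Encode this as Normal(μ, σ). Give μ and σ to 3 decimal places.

The p-quantile of Normal(μ,σ) is μ + z_p·σ, with z_{0.28} = -0.5828 and z_{0.81} = 0.8779.
Eliminate σ: μ = (z₂·x₁ − z₁·x₂)/(z₂ − z₁) = (0.8779·-86 − (-0.5828)·-38)/1.461 = -66.848.
Then σ = (x₂ − x₁)/(z₂ − z₁) = (-38 − -86)/1.461 = 32.860.

μ = -66.848, σ = 32.860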